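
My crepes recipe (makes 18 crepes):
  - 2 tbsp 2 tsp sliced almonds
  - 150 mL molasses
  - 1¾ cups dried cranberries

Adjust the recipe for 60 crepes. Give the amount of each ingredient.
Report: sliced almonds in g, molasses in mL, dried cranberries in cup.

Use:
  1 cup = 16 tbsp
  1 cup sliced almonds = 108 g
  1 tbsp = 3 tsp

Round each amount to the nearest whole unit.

sliced almonds: 60 g; molasses: 500 mL; dried cranberries: 6 cup

Scaling factor: 60/18 = 10/3.
sliced almonds: (2 tbsp + 2 tsp = 8/3 tbsp) × 10/3 ÷ 16 tbsp/cup × 108 g/cup = 60 g
molasses: 150 mL × 10/3 = 500 mL
dried cranberries: 1.75 cup × 10/3 ≈ 6 cup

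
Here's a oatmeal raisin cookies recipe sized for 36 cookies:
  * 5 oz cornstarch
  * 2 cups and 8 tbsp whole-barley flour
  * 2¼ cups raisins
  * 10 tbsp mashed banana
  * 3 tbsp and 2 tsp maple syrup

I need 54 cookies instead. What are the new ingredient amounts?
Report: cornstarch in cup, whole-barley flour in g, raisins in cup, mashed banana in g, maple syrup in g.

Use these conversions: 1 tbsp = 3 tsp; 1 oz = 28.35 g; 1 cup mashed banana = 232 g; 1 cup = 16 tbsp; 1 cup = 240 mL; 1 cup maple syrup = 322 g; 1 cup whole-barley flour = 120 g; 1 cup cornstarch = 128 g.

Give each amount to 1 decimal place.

cornstarch: 1.7 cup; whole-barley flour: 450.0 g; raisins: 3.4 cup; mashed banana: 217.5 g; maple syrup: 110.7 g

Scaling factor: 54/36 = 3/2 = 1.5.
cornstarch: 5 oz × 3/2 × 28.35 g/oz ÷ 128 g/cup ≈ 1.7 cup
whole-barley flour: (2 cup + 8 tbsp = 2.5 cup) × 3/2 × 120 g/cup = 450.0 g
raisins: 2.25 cup × 3/2 ≈ 3.4 cup
mashed banana: 10 tbsp × 3/2 ÷ 16 tbsp/cup × 232 g/cup = 217.5 g
maple syrup: (3 tbsp + 2 tsp = 11/3 tbsp) × 3/2 ÷ 16 tbsp/cup × 322 g/cup ≈ 110.7 g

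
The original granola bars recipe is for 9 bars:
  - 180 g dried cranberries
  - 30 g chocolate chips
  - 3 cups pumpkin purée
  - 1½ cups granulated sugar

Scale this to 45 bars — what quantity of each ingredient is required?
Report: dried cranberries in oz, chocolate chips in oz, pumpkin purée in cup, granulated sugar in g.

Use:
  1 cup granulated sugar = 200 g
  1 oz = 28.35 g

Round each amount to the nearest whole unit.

Scaling factor: 45/9 = 5.
dried cranberries: 180 g × 5 ÷ 28.35 g/oz ≈ 32 oz
chocolate chips: 30 g × 5 ÷ 28.35 g/oz ≈ 5 oz
pumpkin purée: 3 cup × 5 = 15 cup
granulated sugar: 1.5 cup × 5 × 200 g/cup = 1500 g

dried cranberries: 32 oz; chocolate chips: 5 oz; pumpkin purée: 15 cup; granulated sugar: 1500 g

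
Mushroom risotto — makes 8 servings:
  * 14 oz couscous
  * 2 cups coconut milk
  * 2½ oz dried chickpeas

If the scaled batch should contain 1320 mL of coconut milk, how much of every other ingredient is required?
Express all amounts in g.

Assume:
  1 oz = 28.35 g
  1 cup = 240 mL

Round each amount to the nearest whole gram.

couscous: 1091 g; dried chickpeas: 195 g

The original recipe has 480 mL of coconut milk, so the scaling factor is 1320 ÷ 480 = 11/4 = 2.75.
couscous: 14 oz × 11/4 × 28.35 g/oz ≈ 1091 g
dried chickpeas: 2.5 oz × 11/4 × 28.35 g/oz ≈ 195 g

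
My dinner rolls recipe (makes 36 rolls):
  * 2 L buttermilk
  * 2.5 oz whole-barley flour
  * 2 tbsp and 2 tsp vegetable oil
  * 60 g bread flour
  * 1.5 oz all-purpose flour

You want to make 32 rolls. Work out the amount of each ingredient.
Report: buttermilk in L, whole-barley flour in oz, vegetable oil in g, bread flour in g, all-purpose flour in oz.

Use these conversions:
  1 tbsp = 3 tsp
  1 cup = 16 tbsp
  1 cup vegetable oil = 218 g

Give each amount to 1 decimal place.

buttermilk: 1.8 L; whole-barley flour: 2.2 oz; vegetable oil: 32.3 g; bread flour: 53.3 g; all-purpose flour: 1.3 oz

Scaling factor: 32/36 = 8/9.
buttermilk: 2 L × 8/9 ≈ 1.8 L
whole-barley flour: 2.5 oz × 8/9 ≈ 2.2 oz
vegetable oil: (2 tbsp + 2 tsp = 8/3 tbsp) × 8/9 ÷ 16 tbsp/cup × 218 g/cup ≈ 32.3 g
bread flour: 60 g × 8/9 ≈ 53.3 g
all-purpose flour: 1.5 oz × 8/9 ≈ 1.3 oz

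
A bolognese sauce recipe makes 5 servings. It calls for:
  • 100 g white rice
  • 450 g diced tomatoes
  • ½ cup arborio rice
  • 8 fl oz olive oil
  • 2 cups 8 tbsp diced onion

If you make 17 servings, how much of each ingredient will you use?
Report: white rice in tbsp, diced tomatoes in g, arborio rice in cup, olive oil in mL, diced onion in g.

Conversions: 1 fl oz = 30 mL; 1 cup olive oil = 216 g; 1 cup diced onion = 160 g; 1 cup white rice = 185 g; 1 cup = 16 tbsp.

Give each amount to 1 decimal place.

Scaling factor: 17/5 = 3.4.
white rice: 100 g × 17/5 ÷ 185 g/cup × 16 tbsp/cup ≈ 29.4 tbsp
diced tomatoes: 450 g × 17/5 = 1530.0 g
arborio rice: 0.5 cup × 17/5 = 1.7 cup
olive oil: 8 fl oz × 17/5 × 30 mL/fl oz = 816.0 mL
diced onion: (2 cup + 8 tbsp = 2.5 cup) × 17/5 × 160 g/cup = 1360.0 g

white rice: 29.4 tbsp; diced tomatoes: 1530.0 g; arborio rice: 1.7 cup; olive oil: 816.0 mL; diced onion: 1360.0 g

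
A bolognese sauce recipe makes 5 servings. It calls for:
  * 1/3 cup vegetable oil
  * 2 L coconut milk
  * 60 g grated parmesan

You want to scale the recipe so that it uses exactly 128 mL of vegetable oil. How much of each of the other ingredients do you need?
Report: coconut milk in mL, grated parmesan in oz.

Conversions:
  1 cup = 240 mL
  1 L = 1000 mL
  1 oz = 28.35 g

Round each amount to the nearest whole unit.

coconut milk: 3200 mL; grated parmesan: 3 oz

The original recipe has 80 mL of vegetable oil, so the scaling factor is 128 ÷ 80 = 8/5 = 1.6.
coconut milk: 2 L × 8/5 × 1000 mL/L = 3200 mL
grated parmesan: 60 g × 8/5 ÷ 28.35 g/oz ≈ 3 oz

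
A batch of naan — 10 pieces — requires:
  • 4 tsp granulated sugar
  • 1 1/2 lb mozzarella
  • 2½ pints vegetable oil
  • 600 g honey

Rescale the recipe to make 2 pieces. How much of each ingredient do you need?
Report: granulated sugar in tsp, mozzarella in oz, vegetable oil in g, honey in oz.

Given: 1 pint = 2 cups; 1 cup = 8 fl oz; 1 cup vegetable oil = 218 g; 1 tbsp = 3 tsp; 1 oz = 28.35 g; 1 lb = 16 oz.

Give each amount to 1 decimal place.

granulated sugar: 0.8 tsp; mozzarella: 4.8 oz; vegetable oil: 218.0 g; honey: 4.2 oz

Scaling factor: 2/10 = 1/5 = 0.2.
granulated sugar: 4 tsp × 1/5 = 0.8 tsp
mozzarella: 1.5 lb × 1/5 × 16 oz/lb = 4.8 oz
vegetable oil: 2.5 pint × 1/5 × 2 cup/pint × 218 g/cup = 218.0 g
honey: 600 g × 1/5 ÷ 28.35 g/oz ≈ 4.2 oz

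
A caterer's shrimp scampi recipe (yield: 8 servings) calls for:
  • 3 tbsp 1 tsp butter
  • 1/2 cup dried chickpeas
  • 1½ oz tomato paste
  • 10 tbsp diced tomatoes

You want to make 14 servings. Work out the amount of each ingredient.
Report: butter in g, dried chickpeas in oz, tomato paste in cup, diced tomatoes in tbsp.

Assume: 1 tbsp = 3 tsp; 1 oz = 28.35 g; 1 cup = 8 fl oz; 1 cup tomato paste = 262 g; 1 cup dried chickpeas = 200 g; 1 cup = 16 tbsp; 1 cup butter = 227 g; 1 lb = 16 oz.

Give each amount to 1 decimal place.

butter: 82.8 g; dried chickpeas: 6.2 oz; tomato paste: 0.3 cup; diced tomatoes: 17.5 tbsp

Scaling factor: 14/8 = 7/4 = 1.75.
butter: (3 tbsp + 1 tsp = 10/3 tbsp) × 7/4 ÷ 16 tbsp/cup × 227 g/cup ≈ 82.8 g
dried chickpeas: 0.5 cup × 7/4 × 200 g/cup ÷ 28.35 g/oz ≈ 6.2 oz
tomato paste: 1.5 oz × 7/4 × 28.35 g/oz ÷ 262 g/cup ≈ 0.3 cup
diced tomatoes: 10 tbsp × 7/4 = 17.5 tbsp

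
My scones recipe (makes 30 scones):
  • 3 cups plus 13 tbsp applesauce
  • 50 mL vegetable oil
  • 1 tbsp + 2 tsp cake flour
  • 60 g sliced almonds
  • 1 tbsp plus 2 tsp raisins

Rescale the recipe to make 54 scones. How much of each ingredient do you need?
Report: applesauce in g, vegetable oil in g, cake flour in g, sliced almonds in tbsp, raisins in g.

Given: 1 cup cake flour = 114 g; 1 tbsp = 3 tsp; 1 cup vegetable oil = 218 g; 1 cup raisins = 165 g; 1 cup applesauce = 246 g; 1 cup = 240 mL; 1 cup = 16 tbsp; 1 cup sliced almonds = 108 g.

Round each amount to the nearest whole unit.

Scaling factor: 54/30 = 9/5 = 1.8.
applesauce: (3 cup + 13 tbsp = 3.8125 cup) × 9/5 × 246 g/cup ≈ 1688 g
vegetable oil: 50 mL × 9/5 ÷ 240 mL/cup × 218 g/cup ≈ 82 g
cake flour: (1 tbsp + 2 tsp = 5/3 tbsp) × 9/5 ÷ 16 tbsp/cup × 114 g/cup ≈ 21 g
sliced almonds: 60 g × 9/5 ÷ 108 g/cup × 16 tbsp/cup = 16 tbsp
raisins: (1 tbsp + 2 tsp = 5/3 tbsp) × 9/5 ÷ 16 tbsp/cup × 165 g/cup ≈ 31 g

applesauce: 1688 g; vegetable oil: 82 g; cake flour: 21 g; sliced almonds: 16 tbsp; raisins: 31 g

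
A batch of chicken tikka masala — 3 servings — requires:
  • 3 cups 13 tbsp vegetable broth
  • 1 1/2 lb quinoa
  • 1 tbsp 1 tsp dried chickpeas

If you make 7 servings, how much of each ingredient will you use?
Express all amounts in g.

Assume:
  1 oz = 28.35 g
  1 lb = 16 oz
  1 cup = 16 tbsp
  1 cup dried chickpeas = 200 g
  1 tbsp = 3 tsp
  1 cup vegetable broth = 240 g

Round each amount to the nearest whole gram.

vegetable broth: 2135 g; quinoa: 1588 g; dried chickpeas: 39 g

Scaling factor: 7/3.
vegetable broth: (3 cup + 13 tbsp = 3.8125 cup) × 7/3 × 240 g/cup = 2135 g
quinoa: 1.5 lb × 7/3 × 16 oz/lb × 28.35 g/oz ≈ 1588 g
dried chickpeas: (1 tbsp + 1 tsp = 4/3 tbsp) × 7/3 ÷ 16 tbsp/cup × 200 g/cup ≈ 39 g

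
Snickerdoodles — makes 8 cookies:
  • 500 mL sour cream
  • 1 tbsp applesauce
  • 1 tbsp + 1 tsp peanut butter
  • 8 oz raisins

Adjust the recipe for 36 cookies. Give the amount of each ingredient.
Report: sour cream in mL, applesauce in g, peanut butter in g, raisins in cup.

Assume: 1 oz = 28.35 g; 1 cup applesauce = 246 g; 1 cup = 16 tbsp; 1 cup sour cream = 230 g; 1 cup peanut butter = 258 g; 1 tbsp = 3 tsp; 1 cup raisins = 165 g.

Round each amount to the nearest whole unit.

Scaling factor: 36/8 = 9/2 = 4.5.
sour cream: 500 mL × 9/2 = 2250 mL
applesauce: 1 tbsp × 9/2 ÷ 16 tbsp/cup × 246 g/cup ≈ 69 g
peanut butter: (1 tbsp + 1 tsp = 4/3 tbsp) × 9/2 ÷ 16 tbsp/cup × 258 g/cup ≈ 97 g
raisins: 8 oz × 9/2 × 28.35 g/oz ÷ 165 g/cup ≈ 6 cup

sour cream: 2250 mL; applesauce: 69 g; peanut butter: 97 g; raisins: 6 cup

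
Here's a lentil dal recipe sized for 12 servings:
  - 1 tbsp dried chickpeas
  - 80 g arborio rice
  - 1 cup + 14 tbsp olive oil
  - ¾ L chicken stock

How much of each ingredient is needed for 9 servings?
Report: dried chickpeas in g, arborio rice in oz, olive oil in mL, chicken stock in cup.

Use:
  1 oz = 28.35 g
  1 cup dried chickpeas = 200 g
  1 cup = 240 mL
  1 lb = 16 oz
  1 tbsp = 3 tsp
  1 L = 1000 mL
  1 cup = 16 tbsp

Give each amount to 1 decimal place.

Scaling factor: 9/12 = 3/4 = 0.75.
dried chickpeas: 1 tbsp × 3/4 ÷ 16 tbsp/cup × 200 g/cup ≈ 9.4 g
arborio rice: 80 g × 3/4 ÷ 28.35 g/oz ≈ 2.1 oz
olive oil: (1 cup + 14 tbsp = 1.875 cup) × 3/4 × 240 mL/cup = 337.5 mL
chicken stock: 0.75 L × 3/4 × 1000 mL/L ÷ 240 mL/cup ≈ 2.3 cup

dried chickpeas: 9.4 g; arborio rice: 2.1 oz; olive oil: 337.5 mL; chicken stock: 2.3 cup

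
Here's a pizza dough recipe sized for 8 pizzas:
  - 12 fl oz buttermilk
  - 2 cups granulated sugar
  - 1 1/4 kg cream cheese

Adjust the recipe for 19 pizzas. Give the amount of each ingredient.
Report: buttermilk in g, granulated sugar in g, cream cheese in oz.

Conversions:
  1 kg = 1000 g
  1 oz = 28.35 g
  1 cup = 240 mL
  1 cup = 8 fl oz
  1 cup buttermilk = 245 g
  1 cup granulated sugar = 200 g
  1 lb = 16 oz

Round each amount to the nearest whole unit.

buttermilk: 873 g; granulated sugar: 950 g; cream cheese: 105 oz

Scaling factor: 19/8 = 2.375.
buttermilk: 12 fl oz × 19/8 ÷ 8 fl oz/cup × 245 g/cup ≈ 873 g
granulated sugar: 2 cup × 19/8 × 200 g/cup = 950 g
cream cheese: 1.25 kg × 19/8 × 1000 g/kg ÷ 28.35 g/oz ≈ 105 oz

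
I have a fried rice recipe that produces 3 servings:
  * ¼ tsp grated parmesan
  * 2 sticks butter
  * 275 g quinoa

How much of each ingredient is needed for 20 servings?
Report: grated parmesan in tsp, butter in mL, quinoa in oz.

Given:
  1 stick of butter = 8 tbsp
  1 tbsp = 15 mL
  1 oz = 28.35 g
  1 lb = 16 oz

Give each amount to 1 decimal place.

Scaling factor: 20/3.
grated parmesan: 0.25 tsp × 20/3 ≈ 1.7 tsp
butter: 2 stick × 20/3 × 8 tbsp/stick × 15 mL/tbsp = 1600.0 mL
quinoa: 275 g × 20/3 ÷ 28.35 g/oz ≈ 64.7 oz

grated parmesan: 1.7 tsp; butter: 1600.0 mL; quinoa: 64.7 oz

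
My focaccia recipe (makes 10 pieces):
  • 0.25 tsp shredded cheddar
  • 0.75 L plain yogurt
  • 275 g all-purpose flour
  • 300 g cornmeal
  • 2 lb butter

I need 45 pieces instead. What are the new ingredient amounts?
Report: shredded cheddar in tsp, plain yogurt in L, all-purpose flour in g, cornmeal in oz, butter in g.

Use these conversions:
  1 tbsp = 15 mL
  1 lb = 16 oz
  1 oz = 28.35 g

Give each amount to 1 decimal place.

shredded cheddar: 1.1 tsp; plain yogurt: 3.4 L; all-purpose flour: 1237.5 g; cornmeal: 47.6 oz; butter: 4082.4 g

Scaling factor: 45/10 = 9/2 = 4.5.
shredded cheddar: 0.25 tsp × 9/2 ≈ 1.1 tsp
plain yogurt: 0.75 L × 9/2 ≈ 3.4 L
all-purpose flour: 275 g × 9/2 = 1237.5 g
cornmeal: 300 g × 9/2 ÷ 28.35 g/oz ≈ 47.6 oz
butter: 2 lb × 9/2 × 16 oz/lb × 28.35 g/oz = 4082.4 g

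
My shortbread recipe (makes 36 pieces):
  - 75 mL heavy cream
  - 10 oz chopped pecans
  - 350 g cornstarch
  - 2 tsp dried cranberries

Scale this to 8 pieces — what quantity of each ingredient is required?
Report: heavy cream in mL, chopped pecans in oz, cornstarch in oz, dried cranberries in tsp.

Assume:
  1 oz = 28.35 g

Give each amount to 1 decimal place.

Scaling factor: 8/36 = 2/9.
heavy cream: 75 mL × 2/9 ≈ 16.7 mL
chopped pecans: 10 oz × 2/9 ≈ 2.2 oz
cornstarch: 350 g × 2/9 ÷ 28.35 g/oz ≈ 2.7 oz
dried cranberries: 2 tsp × 2/9 ≈ 0.4 tsp

heavy cream: 16.7 mL; chopped pecans: 2.2 oz; cornstarch: 2.7 oz; dried cranberries: 0.4 tsp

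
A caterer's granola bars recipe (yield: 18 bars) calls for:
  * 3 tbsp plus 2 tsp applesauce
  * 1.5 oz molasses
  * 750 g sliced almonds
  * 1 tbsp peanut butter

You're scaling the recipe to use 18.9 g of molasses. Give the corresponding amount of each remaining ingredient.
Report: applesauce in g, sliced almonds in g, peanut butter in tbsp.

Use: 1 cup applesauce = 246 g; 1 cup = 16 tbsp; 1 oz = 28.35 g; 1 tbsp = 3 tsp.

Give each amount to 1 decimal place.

The original recipe has 42.525 g of molasses, so the scaling factor is 18.9 ÷ 42.525 = 4/9.
applesauce: (3 tbsp + 2 tsp = 11/3 tbsp) × 4/9 ÷ 16 tbsp/cup × 246 g/cup ≈ 25.1 g
sliced almonds: 750 g × 4/9 ≈ 333.3 g
peanut butter: 1 tbsp × 4/9 ≈ 0.4 tbsp

applesauce: 25.1 g; sliced almonds: 333.3 g; peanut butter: 0.4 tbsp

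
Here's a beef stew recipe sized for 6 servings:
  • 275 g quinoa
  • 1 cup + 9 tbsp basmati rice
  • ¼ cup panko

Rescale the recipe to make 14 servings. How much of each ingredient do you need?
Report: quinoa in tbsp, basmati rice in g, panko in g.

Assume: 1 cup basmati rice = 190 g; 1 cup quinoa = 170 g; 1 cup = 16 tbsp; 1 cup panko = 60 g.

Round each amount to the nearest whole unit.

Scaling factor: 14/6 = 7/3.
quinoa: 275 g × 7/3 ÷ 170 g/cup × 16 tbsp/cup ≈ 60 tbsp
basmati rice: (1 cup + 9 tbsp = 1.5625 cup) × 7/3 × 190 g/cup ≈ 693 g
panko: 0.25 cup × 7/3 × 60 g/cup = 35 g

quinoa: 60 tbsp; basmati rice: 693 g; panko: 35 g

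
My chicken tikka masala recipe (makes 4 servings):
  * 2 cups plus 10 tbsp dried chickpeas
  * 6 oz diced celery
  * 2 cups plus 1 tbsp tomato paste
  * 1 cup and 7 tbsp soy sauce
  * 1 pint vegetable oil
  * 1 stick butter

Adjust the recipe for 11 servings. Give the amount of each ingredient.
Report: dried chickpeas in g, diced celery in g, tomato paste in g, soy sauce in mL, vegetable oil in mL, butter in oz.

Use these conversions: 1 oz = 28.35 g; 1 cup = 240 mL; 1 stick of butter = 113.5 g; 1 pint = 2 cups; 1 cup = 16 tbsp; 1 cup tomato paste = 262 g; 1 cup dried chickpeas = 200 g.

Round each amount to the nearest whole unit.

Scaling factor: 11/4 = 2.75.
dried chickpeas: (2 cup + 10 tbsp = 2.625 cup) × 11/4 × 200 g/cup ≈ 1444 g
diced celery: 6 oz × 11/4 × 28.35 g/oz ≈ 468 g
tomato paste: (2 cup + 1 tbsp = 2.0625 cup) × 11/4 × 262 g/cup ≈ 1486 g
soy sauce: (1 cup + 7 tbsp = 1.4375 cup) × 11/4 × 240 mL/cup ≈ 949 mL
vegetable oil: 1 pint × 11/4 × 2 cup/pint × 240 mL/cup = 1320 mL
butter: 1 stick × 11/4 × 113.5 g/stick ÷ 28.35 g/oz ≈ 11 oz

dried chickpeas: 1444 g; diced celery: 468 g; tomato paste: 1486 g; soy sauce: 949 mL; vegetable oil: 1320 mL; butter: 11 oz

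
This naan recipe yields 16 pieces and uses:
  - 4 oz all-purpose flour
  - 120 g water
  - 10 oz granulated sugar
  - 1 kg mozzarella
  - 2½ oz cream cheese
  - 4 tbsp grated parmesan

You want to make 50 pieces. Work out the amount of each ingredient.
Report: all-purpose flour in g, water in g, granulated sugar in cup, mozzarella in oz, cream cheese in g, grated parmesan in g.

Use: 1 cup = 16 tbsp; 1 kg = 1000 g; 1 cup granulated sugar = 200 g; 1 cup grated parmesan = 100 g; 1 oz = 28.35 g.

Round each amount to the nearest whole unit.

all-purpose flour: 354 g; water: 375 g; granulated sugar: 4 cup; mozzarella: 110 oz; cream cheese: 221 g; grated parmesan: 78 g

Scaling factor: 50/16 = 25/8 = 3.125.
all-purpose flour: 4 oz × 25/8 × 28.35 g/oz ≈ 354 g
water: 120 g × 25/8 = 375 g
granulated sugar: 10 oz × 25/8 × 28.35 g/oz ÷ 200 g/cup ≈ 4 cup
mozzarella: 1 kg × 25/8 × 1000 g/kg ÷ 28.35 g/oz ≈ 110 oz
cream cheese: 2.5 oz × 25/8 × 28.35 g/oz ≈ 221 g
grated parmesan: 4 tbsp × 25/8 ÷ 16 tbsp/cup × 100 g/cup ≈ 78 g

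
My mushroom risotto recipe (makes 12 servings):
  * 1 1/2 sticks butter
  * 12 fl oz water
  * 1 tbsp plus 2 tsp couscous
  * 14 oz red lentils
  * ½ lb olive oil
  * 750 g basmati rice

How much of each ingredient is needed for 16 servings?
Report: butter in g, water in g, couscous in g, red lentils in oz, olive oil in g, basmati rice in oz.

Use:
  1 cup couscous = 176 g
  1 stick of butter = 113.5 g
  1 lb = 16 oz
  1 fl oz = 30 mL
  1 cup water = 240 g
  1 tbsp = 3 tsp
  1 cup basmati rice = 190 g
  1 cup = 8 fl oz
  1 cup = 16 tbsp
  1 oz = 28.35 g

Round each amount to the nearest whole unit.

Scaling factor: 16/12 = 4/3.
butter: 1.5 stick × 4/3 × 113.5 g/stick = 227 g
water: 12 fl oz × 4/3 ÷ 8 fl oz/cup × 240 g/cup = 480 g
couscous: (1 tbsp + 2 tsp = 5/3 tbsp) × 4/3 ÷ 16 tbsp/cup × 176 g/cup ≈ 24 g
red lentils: 14 oz × 4/3 ≈ 19 oz
olive oil: 0.5 lb × 4/3 × 16 oz/lb × 28.35 g/oz ≈ 302 g
basmati rice: 750 g × 4/3 ÷ 28.35 g/oz ≈ 35 oz

butter: 227 g; water: 480 g; couscous: 24 g; red lentils: 19 oz; olive oil: 302 g; basmati rice: 35 oz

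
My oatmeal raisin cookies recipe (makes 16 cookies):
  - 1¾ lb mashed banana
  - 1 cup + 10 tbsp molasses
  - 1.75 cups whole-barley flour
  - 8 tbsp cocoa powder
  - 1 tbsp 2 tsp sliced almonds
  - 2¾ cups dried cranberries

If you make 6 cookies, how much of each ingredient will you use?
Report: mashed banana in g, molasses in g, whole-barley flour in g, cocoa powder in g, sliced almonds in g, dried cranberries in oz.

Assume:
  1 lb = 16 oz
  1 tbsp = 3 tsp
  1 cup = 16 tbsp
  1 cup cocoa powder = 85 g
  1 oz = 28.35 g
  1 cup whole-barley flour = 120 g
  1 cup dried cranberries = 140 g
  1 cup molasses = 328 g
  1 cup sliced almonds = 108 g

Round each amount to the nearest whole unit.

mashed banana: 298 g; molasses: 200 g; whole-barley flour: 79 g; cocoa powder: 16 g; sliced almonds: 4 g; dried cranberries: 5 oz

Scaling factor: 6/16 = 3/8 = 0.375.
mashed banana: 1.75 lb × 3/8 × 16 oz/lb × 28.35 g/oz ≈ 298 g
molasses: (1 cup + 10 tbsp = 1.625 cup) × 3/8 × 328 g/cup ≈ 200 g
whole-barley flour: 1.75 cup × 3/8 × 120 g/cup ≈ 79 g
cocoa powder: 8 tbsp × 3/8 ÷ 16 tbsp/cup × 85 g/cup ≈ 16 g
sliced almonds: (1 tbsp + 2 tsp = 5/3 tbsp) × 3/8 ÷ 16 tbsp/cup × 108 g/cup ≈ 4 g
dried cranberries: 2.75 cup × 3/8 × 140 g/cup ÷ 28.35 g/oz ≈ 5 oz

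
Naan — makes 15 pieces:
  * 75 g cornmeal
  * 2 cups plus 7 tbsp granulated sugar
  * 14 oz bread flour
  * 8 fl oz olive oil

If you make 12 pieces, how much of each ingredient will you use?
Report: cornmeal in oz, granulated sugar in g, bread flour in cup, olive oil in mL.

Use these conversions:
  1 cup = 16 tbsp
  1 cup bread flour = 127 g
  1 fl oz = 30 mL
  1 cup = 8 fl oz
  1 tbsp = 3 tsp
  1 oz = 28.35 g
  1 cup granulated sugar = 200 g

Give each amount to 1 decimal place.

Scaling factor: 12/15 = 4/5 = 0.8.
cornmeal: 75 g × 4/5 ÷ 28.35 g/oz ≈ 2.1 oz
granulated sugar: (2 cup + 7 tbsp = 2.4375 cup) × 4/5 × 200 g/cup = 390.0 g
bread flour: 14 oz × 4/5 × 28.35 g/oz ÷ 127 g/cup ≈ 2.5 cup
olive oil: 8 fl oz × 4/5 × 30 mL/fl oz = 192.0 mL

cornmeal: 2.1 oz; granulated sugar: 390.0 g; bread flour: 2.5 cup; olive oil: 192.0 mL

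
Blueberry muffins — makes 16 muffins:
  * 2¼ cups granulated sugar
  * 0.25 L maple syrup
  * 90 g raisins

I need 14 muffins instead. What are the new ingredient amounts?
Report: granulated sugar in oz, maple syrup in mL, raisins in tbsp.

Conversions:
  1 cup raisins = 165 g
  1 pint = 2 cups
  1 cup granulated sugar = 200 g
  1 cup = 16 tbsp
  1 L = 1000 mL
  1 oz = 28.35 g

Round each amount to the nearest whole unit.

Scaling factor: 14/16 = 7/8 = 0.875.
granulated sugar: 2.25 cup × 7/8 × 200 g/cup ÷ 28.35 g/oz ≈ 14 oz
maple syrup: 0.25 L × 7/8 × 1000 mL/L ≈ 219 mL
raisins: 90 g × 7/8 ÷ 165 g/cup × 16 tbsp/cup ≈ 8 tbsp

granulated sugar: 14 oz; maple syrup: 219 mL; raisins: 8 tbsp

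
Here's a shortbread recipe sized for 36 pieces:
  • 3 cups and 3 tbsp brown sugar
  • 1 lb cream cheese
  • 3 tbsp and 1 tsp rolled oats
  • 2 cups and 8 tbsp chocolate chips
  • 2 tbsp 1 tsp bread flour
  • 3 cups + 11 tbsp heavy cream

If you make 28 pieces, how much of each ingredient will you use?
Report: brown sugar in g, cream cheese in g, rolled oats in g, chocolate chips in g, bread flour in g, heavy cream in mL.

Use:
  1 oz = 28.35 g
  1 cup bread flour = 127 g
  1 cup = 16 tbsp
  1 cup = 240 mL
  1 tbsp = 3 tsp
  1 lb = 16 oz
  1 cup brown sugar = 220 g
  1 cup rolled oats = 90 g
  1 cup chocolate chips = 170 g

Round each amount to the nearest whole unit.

Scaling factor: 28/36 = 7/9.
brown sugar: (3 cup + 3 tbsp = 3.1875 cup) × 7/9 × 220 g/cup ≈ 545 g
cream cheese: 1 lb × 7/9 × 16 oz/lb × 28.35 g/oz ≈ 353 g
rolled oats: (3 tbsp + 1 tsp = 10/3 tbsp) × 7/9 ÷ 16 tbsp/cup × 90 g/cup ≈ 15 g
chocolate chips: (2 cup + 8 tbsp = 2.5 cup) × 7/9 × 170 g/cup ≈ 331 g
bread flour: (2 tbsp + 1 tsp = 7/3 tbsp) × 7/9 ÷ 16 tbsp/cup × 127 g/cup ≈ 14 g
heavy cream: (3 cup + 11 tbsp = 3.6875 cup) × 7/9 × 240 mL/cup ≈ 688 mL

brown sugar: 545 g; cream cheese: 353 g; rolled oats: 15 g; chocolate chips: 331 g; bread flour: 14 g; heavy cream: 688 mL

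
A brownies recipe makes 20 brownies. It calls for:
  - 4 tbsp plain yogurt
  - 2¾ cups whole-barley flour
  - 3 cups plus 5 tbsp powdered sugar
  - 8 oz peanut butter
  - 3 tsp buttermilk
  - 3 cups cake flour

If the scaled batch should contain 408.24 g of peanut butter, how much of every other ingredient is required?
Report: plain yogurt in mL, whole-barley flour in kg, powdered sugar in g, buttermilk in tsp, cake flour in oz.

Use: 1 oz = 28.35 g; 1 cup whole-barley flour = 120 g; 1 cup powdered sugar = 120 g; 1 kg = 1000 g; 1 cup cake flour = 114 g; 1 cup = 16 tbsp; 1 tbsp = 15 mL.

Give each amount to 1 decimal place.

plain yogurt: 108.0 mL; whole-barley flour: 0.6 kg; powdered sugar: 715.5 g; buttermilk: 5.4 tsp; cake flour: 21.7 oz

The original recipe has 226.8 g of peanut butter, so the scaling factor is 408.24 ÷ 226.8 = 9/5 = 1.8.
plain yogurt: 4 tbsp × 9/5 × 15 mL/tbsp = 108.0 mL
whole-barley flour: 2.75 cup × 9/5 × 120 g/cup ÷ 1000 g/kg ≈ 0.6 kg
powdered sugar: (3 cup + 5 tbsp = 3.3125 cup) × 9/5 × 120 g/cup = 715.5 g
buttermilk: 3 tsp × 9/5 = 5.4 tsp
cake flour: 3 cup × 9/5 × 114 g/cup ÷ 28.35 g/oz ≈ 21.7 oz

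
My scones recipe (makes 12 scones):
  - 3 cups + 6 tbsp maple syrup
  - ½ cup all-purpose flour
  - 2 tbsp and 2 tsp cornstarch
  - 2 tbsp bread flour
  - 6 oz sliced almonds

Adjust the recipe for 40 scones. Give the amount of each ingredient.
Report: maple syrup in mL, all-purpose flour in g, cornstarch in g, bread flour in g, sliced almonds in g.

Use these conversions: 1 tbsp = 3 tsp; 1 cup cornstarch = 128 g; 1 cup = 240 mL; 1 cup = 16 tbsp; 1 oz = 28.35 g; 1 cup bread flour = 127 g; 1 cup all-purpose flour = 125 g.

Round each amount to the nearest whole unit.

Scaling factor: 40/12 = 10/3.
maple syrup: (3 cup + 6 tbsp = 3.375 cup) × 10/3 × 240 mL/cup = 2700 mL
all-purpose flour: 0.5 cup × 10/3 × 125 g/cup ≈ 208 g
cornstarch: (2 tbsp + 2 tsp = 8/3 tbsp) × 10/3 ÷ 16 tbsp/cup × 128 g/cup ≈ 71 g
bread flour: 2 tbsp × 10/3 ÷ 16 tbsp/cup × 127 g/cup ≈ 53 g
sliced almonds: 6 oz × 10/3 × 28.35 g/oz = 567 g

maple syrup: 2700 mL; all-purpose flour: 208 g; cornstarch: 71 g; bread flour: 53 g; sliced almonds: 567 g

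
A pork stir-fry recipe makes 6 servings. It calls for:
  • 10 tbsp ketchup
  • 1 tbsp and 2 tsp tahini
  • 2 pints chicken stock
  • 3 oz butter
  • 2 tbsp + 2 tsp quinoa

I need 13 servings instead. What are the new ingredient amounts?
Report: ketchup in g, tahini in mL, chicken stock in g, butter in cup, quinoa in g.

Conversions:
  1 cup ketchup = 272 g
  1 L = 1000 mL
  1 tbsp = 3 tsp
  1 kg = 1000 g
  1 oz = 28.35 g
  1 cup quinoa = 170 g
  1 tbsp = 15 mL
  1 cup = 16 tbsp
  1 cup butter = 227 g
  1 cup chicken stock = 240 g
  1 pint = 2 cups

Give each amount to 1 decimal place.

ketchup: 368.3 g; tahini: 54.2 mL; chicken stock: 2080.0 g; butter: 0.8 cup; quinoa: 61.4 g

Scaling factor: 13/6.
ketchup: 10 tbsp × 13/6 ÷ 16 tbsp/cup × 272 g/cup ≈ 368.3 g
tahini: (1 tbsp + 2 tsp = 5/3 tbsp) × 13/6 × 15 mL/tbsp ≈ 54.2 mL
chicken stock: 2 pint × 13/6 × 2 cup/pint × 240 g/cup = 2080.0 g
butter: 3 oz × 13/6 × 28.35 g/oz ÷ 227 g/cup ≈ 0.8 cup
quinoa: (2 tbsp + 2 tsp = 8/3 tbsp) × 13/6 ÷ 16 tbsp/cup × 170 g/cup ≈ 61.4 g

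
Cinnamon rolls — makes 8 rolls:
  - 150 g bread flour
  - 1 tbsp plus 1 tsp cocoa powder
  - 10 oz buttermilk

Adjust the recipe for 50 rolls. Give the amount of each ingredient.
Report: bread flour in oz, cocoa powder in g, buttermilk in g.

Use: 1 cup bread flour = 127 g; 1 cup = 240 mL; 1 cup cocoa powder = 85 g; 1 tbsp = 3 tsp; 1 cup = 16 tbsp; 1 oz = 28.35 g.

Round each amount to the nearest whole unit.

Scaling factor: 50/8 = 25/4 = 6.25.
bread flour: 150 g × 25/4 ÷ 28.35 g/oz ≈ 33 oz
cocoa powder: (1 tbsp + 1 tsp = 4/3 tbsp) × 25/4 ÷ 16 tbsp/cup × 85 g/cup ≈ 44 g
buttermilk: 10 oz × 25/4 × 28.35 g/oz ≈ 1772 g

bread flour: 33 oz; cocoa powder: 44 g; buttermilk: 1772 g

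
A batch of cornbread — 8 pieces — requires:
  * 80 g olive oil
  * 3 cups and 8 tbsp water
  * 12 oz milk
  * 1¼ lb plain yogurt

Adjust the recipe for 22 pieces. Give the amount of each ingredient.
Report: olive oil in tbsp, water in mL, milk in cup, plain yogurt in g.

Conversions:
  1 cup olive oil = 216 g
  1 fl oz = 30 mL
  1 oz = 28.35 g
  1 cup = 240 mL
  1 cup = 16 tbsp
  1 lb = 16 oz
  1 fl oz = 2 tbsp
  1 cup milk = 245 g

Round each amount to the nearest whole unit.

olive oil: 16 tbsp; water: 2310 mL; milk: 4 cup; plain yogurt: 1559 g

Scaling factor: 22/8 = 11/4 = 2.75.
olive oil: 80 g × 11/4 ÷ 216 g/cup × 16 tbsp/cup ≈ 16 tbsp
water: (3 cup + 8 tbsp = 3.5 cup) × 11/4 × 240 mL/cup = 2310 mL
milk: 12 oz × 11/4 × 28.35 g/oz ÷ 245 g/cup ≈ 4 cup
plain yogurt: 1.25 lb × 11/4 × 16 oz/lb × 28.35 g/oz ≈ 1559 g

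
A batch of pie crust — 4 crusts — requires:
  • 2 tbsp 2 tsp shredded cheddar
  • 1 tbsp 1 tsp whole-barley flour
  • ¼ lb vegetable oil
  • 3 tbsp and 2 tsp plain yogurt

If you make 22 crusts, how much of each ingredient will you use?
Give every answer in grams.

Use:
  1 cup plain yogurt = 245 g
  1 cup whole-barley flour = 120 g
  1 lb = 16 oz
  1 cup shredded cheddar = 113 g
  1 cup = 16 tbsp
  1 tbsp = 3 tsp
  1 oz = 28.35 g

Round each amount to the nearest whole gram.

shredded cheddar: 104 g; whole-barley flour: 55 g; vegetable oil: 624 g; plain yogurt: 309 g

Scaling factor: 22/4 = 11/2 = 5.5.
shredded cheddar: (2 tbsp + 2 tsp = 8/3 tbsp) × 11/2 ÷ 16 tbsp/cup × 113 g/cup ≈ 104 g
whole-barley flour: (1 tbsp + 1 tsp = 4/3 tbsp) × 11/2 ÷ 16 tbsp/cup × 120 g/cup = 55 g
vegetable oil: 0.25 lb × 11/2 × 16 oz/lb × 28.35 g/oz ≈ 624 g
plain yogurt: (3 tbsp + 2 tsp = 11/3 tbsp) × 11/2 ÷ 16 tbsp/cup × 245 g/cup ≈ 309 g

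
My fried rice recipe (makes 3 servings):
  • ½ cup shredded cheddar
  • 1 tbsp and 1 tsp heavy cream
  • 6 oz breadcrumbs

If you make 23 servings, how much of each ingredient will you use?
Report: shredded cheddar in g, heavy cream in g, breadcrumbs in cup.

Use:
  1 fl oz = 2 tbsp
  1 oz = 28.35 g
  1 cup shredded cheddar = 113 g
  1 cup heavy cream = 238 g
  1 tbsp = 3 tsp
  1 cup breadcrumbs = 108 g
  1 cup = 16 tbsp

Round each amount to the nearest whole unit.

shredded cheddar: 433 g; heavy cream: 152 g; breadcrumbs: 12 cup

Scaling factor: 23/3.
shredded cheddar: 0.5 cup × 23/3 × 113 g/cup ≈ 433 g
heavy cream: (1 tbsp + 1 tsp = 4/3 tbsp) × 23/3 ÷ 16 tbsp/cup × 238 g/cup ≈ 152 g
breadcrumbs: 6 oz × 23/3 × 28.35 g/oz ÷ 108 g/cup ≈ 12 cup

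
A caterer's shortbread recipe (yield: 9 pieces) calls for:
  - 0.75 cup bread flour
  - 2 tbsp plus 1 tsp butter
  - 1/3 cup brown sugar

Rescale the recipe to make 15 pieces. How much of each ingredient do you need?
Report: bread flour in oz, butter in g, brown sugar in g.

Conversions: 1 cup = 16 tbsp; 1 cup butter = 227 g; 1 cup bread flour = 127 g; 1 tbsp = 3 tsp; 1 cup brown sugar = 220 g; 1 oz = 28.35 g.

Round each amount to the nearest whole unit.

Scaling factor: 15/9 = 5/3.
bread flour: 0.75 cup × 5/3 × 127 g/cup ÷ 28.35 g/oz ≈ 6 oz
butter: (2 tbsp + 1 tsp = 7/3 tbsp) × 5/3 ÷ 16 tbsp/cup × 227 g/cup ≈ 55 g
brown sugar: 1/3 cup × 5/3 × 220 g/cup ≈ 122 g

bread flour: 6 oz; butter: 55 g; brown sugar: 122 g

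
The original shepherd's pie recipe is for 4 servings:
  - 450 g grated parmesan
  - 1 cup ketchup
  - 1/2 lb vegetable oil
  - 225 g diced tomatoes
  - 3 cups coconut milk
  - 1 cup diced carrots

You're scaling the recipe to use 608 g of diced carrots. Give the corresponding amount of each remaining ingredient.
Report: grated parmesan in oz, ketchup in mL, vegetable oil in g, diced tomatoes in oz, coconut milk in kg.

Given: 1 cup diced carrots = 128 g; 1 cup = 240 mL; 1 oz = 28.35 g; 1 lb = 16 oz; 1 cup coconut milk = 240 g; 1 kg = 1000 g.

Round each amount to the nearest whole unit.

The original recipe has 128 g of diced carrots, so the scaling factor is 608 ÷ 128 = 19/4 = 4.75.
grated parmesan: 450 g × 19/4 ÷ 28.35 g/oz ≈ 75 oz
ketchup: 1 cup × 19/4 × 240 mL/cup = 1140 mL
vegetable oil: 0.5 lb × 19/4 × 16 oz/lb × 28.35 g/oz ≈ 1077 g
diced tomatoes: 225 g × 19/4 ÷ 28.35 g/oz ≈ 38 oz
coconut milk: 3 cup × 19/4 × 240 g/cup ÷ 1000 g/kg ≈ 3 kg

grated parmesan: 75 oz; ketchup: 1140 mL; vegetable oil: 1077 g; diced tomatoes: 38 oz; coconut milk: 3 kg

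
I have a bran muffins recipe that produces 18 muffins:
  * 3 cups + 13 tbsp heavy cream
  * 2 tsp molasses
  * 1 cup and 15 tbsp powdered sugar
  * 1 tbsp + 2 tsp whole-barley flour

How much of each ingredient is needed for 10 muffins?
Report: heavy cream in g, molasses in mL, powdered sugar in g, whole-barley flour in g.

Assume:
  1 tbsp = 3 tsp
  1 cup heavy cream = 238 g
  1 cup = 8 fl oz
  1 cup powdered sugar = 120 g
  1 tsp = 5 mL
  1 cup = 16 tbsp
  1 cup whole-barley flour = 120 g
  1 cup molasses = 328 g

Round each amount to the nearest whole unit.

Scaling factor: 10/18 = 5/9.
heavy cream: (3 cup + 13 tbsp = 3.8125 cup) × 5/9 × 238 g/cup ≈ 504 g
molasses: 2 tsp × 5/9 × 5 mL/tsp ≈ 6 mL
powdered sugar: (1 cup + 15 tbsp = 1.9375 cup) × 5/9 × 120 g/cup ≈ 129 g
whole-barley flour: (1 tbsp + 2 tsp = 5/3 tbsp) × 5/9 ÷ 16 tbsp/cup × 120 g/cup ≈ 7 g

heavy cream: 504 g; molasses: 6 mL; powdered sugar: 129 g; whole-barley flour: 7 g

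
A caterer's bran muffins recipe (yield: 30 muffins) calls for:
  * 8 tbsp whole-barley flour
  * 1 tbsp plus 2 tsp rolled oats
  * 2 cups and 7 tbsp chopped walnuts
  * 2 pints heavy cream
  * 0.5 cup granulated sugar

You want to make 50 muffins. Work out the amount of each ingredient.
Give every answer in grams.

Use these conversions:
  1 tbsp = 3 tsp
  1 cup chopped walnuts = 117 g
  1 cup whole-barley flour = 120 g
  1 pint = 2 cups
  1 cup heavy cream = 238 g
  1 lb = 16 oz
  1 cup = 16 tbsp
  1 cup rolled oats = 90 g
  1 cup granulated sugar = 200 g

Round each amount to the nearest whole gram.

Scaling factor: 50/30 = 5/3.
whole-barley flour: 8 tbsp × 5/3 ÷ 16 tbsp/cup × 120 g/cup = 100 g
rolled oats: (1 tbsp + 2 tsp = 5/3 tbsp) × 5/3 ÷ 16 tbsp/cup × 90 g/cup ≈ 16 g
chopped walnuts: (2 cup + 7 tbsp = 2.4375 cup) × 5/3 × 117 g/cup ≈ 475 g
heavy cream: 2 pint × 5/3 × 2 cup/pint × 238 g/cup ≈ 1587 g
granulated sugar: 0.5 cup × 5/3 × 200 g/cup ≈ 167 g

whole-barley flour: 100 g; rolled oats: 16 g; chopped walnuts: 475 g; heavy cream: 1587 g; granulated sugar: 167 g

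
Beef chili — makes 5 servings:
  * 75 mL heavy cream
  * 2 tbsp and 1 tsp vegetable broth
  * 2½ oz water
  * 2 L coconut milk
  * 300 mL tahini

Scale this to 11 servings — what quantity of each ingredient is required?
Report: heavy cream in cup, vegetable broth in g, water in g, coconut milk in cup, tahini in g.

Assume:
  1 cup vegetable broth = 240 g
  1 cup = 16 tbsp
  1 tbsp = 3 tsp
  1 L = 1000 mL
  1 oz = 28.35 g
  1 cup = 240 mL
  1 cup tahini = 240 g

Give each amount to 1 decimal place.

Scaling factor: 11/5 = 2.2.
heavy cream: 75 mL × 11/5 ÷ 240 mL/cup ≈ 0.7 cup
vegetable broth: (2 tbsp + 1 tsp = 7/3 tbsp) × 11/5 ÷ 16 tbsp/cup × 240 g/cup = 77.0 g
water: 2.5 oz × 11/5 × 28.35 g/oz ≈ 155.9 g
coconut milk: 2 L × 11/5 × 1000 mL/L ÷ 240 mL/cup ≈ 18.3 cup
tahini: 300 mL × 11/5 ÷ 240 mL/cup × 240 g/cup = 660.0 g

heavy cream: 0.7 cup; vegetable broth: 77.0 g; water: 155.9 g; coconut milk: 18.3 cup; tahini: 660.0 g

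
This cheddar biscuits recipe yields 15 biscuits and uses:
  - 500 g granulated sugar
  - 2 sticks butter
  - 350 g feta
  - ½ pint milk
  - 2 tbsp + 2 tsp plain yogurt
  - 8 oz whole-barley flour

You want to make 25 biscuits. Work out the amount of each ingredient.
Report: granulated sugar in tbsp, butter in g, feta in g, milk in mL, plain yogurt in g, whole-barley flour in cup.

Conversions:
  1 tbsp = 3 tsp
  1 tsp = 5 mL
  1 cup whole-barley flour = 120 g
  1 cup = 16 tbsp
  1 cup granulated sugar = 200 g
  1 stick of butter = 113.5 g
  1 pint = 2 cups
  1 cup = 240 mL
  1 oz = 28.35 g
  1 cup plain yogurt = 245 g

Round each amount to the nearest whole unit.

granulated sugar: 67 tbsp; butter: 378 g; feta: 583 g; milk: 400 mL; plain yogurt: 68 g; whole-barley flour: 3 cup

Scaling factor: 25/15 = 5/3.
granulated sugar: 500 g × 5/3 ÷ 200 g/cup × 16 tbsp/cup ≈ 67 tbsp
butter: 2 stick × 5/3 × 113.5 g/stick ≈ 378 g
feta: 350 g × 5/3 ≈ 583 g
milk: 0.5 pint × 5/3 × 2 cup/pint × 240 mL/cup = 400 mL
plain yogurt: (2 tbsp + 2 tsp = 8/3 tbsp) × 5/3 ÷ 16 tbsp/cup × 245 g/cup ≈ 68 g
whole-barley flour: 8 oz × 5/3 × 28.35 g/oz ÷ 120 g/cup ≈ 3 cup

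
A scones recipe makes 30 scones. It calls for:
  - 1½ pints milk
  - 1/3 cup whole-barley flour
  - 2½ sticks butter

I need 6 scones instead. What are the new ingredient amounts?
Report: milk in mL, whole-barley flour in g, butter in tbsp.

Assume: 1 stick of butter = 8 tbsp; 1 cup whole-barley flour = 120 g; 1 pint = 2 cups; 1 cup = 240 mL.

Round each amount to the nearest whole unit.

milk: 144 mL; whole-barley flour: 8 g; butter: 4 tbsp

Scaling factor: 6/30 = 1/5 = 0.2.
milk: 1.5 pint × 1/5 × 2 cup/pint × 240 mL/cup = 144 mL
whole-barley flour: 1/3 cup × 1/5 × 120 g/cup = 8 g
butter: 2.5 stick × 1/5 × 8 tbsp/stick = 4 tbsp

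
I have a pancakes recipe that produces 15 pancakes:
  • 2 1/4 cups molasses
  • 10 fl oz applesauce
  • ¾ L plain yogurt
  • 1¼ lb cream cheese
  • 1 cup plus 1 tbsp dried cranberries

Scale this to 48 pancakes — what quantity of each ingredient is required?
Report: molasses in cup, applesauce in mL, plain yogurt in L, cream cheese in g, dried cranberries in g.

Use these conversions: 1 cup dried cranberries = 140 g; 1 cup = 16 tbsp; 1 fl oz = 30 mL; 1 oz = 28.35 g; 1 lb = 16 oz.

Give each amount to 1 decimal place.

Scaling factor: 48/15 = 16/5 = 3.2.
molasses: 2.25 cup × 16/5 = 7.2 cup
applesauce: 10 fl oz × 16/5 × 30 mL/fl oz = 960.0 mL
plain yogurt: 0.75 L × 16/5 = 2.4 L
cream cheese: 1.25 lb × 16/5 × 16 oz/lb × 28.35 g/oz = 1814.4 g
dried cranberries: (1 cup + 1 tbsp = 1.0625 cup) × 16/5 × 140 g/cup = 476.0 g

molasses: 7.2 cup; applesauce: 960.0 mL; plain yogurt: 2.4 L; cream cheese: 1814.4 g; dried cranberries: 476.0 g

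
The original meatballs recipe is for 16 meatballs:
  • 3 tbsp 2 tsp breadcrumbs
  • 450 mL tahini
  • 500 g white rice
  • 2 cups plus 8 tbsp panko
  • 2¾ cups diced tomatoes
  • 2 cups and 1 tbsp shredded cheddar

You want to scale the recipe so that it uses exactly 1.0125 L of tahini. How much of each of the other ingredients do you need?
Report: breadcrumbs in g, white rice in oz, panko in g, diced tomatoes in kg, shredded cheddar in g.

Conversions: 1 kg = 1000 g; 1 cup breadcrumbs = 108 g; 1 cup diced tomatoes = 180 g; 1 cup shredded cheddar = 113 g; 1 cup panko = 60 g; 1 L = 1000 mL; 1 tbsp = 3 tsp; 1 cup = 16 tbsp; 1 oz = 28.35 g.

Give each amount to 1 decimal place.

The original recipe has 0.45 L of tahini, so the scaling factor is 1.0125 ÷ 0.45 = 9/4 = 2.25.
breadcrumbs: (3 tbsp + 2 tsp = 11/3 tbsp) × 9/4 ÷ 16 tbsp/cup × 108 g/cup ≈ 55.7 g
white rice: 500 g × 9/4 ÷ 28.35 g/oz ≈ 39.7 oz
panko: (2 cup + 8 tbsp = 2.5 cup) × 9/4 × 60 g/cup = 337.5 g
diced tomatoes: 2.75 cup × 9/4 × 180 g/cup ÷ 1000 g/kg ≈ 1.1 kg
shredded cheddar: (2 cup + 1 tbsp = 2.0625 cup) × 9/4 × 113 g/cup ≈ 524.4 g

breadcrumbs: 55.7 g; white rice: 39.7 oz; panko: 337.5 g; diced tomatoes: 1.1 kg; shredded cheddar: 524.4 g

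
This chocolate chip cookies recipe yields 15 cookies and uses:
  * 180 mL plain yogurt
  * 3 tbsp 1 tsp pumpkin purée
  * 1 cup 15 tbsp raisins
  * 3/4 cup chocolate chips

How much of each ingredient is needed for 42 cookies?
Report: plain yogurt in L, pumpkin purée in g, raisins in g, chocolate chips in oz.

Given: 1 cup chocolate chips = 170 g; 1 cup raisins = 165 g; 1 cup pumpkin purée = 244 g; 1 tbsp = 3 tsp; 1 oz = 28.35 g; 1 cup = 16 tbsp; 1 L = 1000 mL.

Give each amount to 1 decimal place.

plain yogurt: 0.5 L; pumpkin purée: 142.3 g; raisins: 895.1 g; chocolate chips: 12.6 oz

Scaling factor: 42/15 = 14/5 = 2.8.
plain yogurt: 180 mL × 14/5 ÷ 1000 mL/L ≈ 0.5 L
pumpkin purée: (3 tbsp + 1 tsp = 10/3 tbsp) × 14/5 ÷ 16 tbsp/cup × 244 g/cup ≈ 142.3 g
raisins: (1 cup + 15 tbsp = 1.9375 cup) × 14/5 × 165 g/cup ≈ 895.1 g
chocolate chips: 0.75 cup × 14/5 × 170 g/cup ÷ 28.35 g/oz ≈ 12.6 oz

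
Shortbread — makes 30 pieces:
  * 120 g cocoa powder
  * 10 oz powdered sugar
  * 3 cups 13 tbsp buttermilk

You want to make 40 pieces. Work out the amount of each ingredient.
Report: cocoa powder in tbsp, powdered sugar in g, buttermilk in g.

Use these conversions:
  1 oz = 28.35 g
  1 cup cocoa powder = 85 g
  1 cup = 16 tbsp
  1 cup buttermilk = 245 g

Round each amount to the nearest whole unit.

Scaling factor: 40/30 = 4/3.
cocoa powder: 120 g × 4/3 ÷ 85 g/cup × 16 tbsp/cup ≈ 30 tbsp
powdered sugar: 10 oz × 4/3 × 28.35 g/oz = 378 g
buttermilk: (3 cup + 13 tbsp = 3.8125 cup) × 4/3 × 245 g/cup ≈ 1245 g

cocoa powder: 30 tbsp; powdered sugar: 378 g; buttermilk: 1245 g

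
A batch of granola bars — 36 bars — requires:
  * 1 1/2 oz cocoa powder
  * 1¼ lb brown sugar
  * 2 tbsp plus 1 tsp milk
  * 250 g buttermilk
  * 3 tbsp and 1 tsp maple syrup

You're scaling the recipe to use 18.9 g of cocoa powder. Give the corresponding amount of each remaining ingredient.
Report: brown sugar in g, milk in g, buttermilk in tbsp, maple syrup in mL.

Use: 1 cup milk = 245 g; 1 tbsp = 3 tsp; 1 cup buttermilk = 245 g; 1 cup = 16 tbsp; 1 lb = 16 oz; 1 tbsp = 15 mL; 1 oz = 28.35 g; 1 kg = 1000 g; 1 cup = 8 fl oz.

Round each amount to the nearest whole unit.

The original recipe has 42.525 g of cocoa powder, so the scaling factor is 18.9 ÷ 42.525 = 4/9.
brown sugar: 1.25 lb × 4/9 × 16 oz/lb × 28.35 g/oz = 252 g
milk: (2 tbsp + 1 tsp = 7/3 tbsp) × 4/9 ÷ 16 tbsp/cup × 245 g/cup ≈ 16 g
buttermilk: 250 g × 4/9 ÷ 245 g/cup × 16 tbsp/cup ≈ 7 tbsp
maple syrup: (3 tbsp + 1 tsp = 10/3 tbsp) × 4/9 × 15 mL/tbsp ≈ 22 mL

brown sugar: 252 g; milk: 16 g; buttermilk: 7 tbsp; maple syrup: 22 mL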